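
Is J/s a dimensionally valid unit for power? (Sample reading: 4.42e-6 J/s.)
Yes

power has SI base units: kg * m^2 / s^3
J/s reduces to the same SI base units, so it is a valid unit for power.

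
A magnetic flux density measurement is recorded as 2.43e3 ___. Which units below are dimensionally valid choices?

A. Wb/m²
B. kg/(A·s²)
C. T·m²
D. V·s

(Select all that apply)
A, B

magnetic flux density has SI base units: kg / (A * s^2)

Checking each option against kg / (A * s^2):
  A. Wb/m²: ✓ matches
  B. kg/(A·s²): ✓ matches
  C. T·m²: ✗ does not match
  D. V·s: ✗ does not match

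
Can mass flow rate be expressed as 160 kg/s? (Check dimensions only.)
Yes

mass flow rate has SI base units: kg / s
kg/s reduces to the same SI base units, so it is a valid unit for mass flow rate.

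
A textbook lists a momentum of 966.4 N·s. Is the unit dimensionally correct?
Yes

momentum has SI base units: kg * m / s
N·s reduces to the same SI base units, so it is a valid unit for momentum.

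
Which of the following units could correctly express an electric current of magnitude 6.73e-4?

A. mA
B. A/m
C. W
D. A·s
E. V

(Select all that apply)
A

electric current has SI base units: A

Checking each option against A:
  A. mA: ✓ matches
  B. A/m: ✗ does not match
  C. W: ✗ does not match
  D. A·s: ✗ does not match
  E. V: ✗ does not match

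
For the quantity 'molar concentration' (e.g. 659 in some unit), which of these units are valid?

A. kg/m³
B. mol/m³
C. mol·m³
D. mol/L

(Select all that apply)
B, D

molar concentration has SI base units: mol / m^3

Checking each option against mol / m^3:
  A. kg/m³: ✗ does not match
  B. mol/m³: ✓ matches
  C. mol·m³: ✗ does not match
  D. mol/L: ✓ matches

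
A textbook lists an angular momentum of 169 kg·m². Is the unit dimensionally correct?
No

angular momentum has SI base units: kg * m^2 / s
kg·m² does NOT reduce to kg * m^2 / s; a valid unit for angular momentum would be e.g. kg·m²/s.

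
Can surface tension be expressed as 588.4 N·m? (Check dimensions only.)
No

surface tension has SI base units: kg / s^2
N·m does NOT reduce to kg / s^2; a valid unit for surface tension would be e.g. N/m.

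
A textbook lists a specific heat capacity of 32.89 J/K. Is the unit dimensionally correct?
No

specific heat capacity has SI base units: m^2 / (s^2 * K)
J/K does NOT reduce to m^2 / (s^2 * K); a valid unit for specific heat capacity would be e.g. J/(kg·K).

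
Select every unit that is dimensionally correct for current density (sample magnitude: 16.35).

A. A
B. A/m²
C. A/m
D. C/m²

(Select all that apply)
B

current density has SI base units: A / m^2

Checking each option against A / m^2:
  A. A: ✗ does not match
  B. A/m²: ✓ matches
  C. A/m: ✗ does not match
  D. C/m²: ✗ does not match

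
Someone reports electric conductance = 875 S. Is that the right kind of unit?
Yes

electric conductance has SI base units: A^2 * s^3 / (kg * m^2)
S reduces to the same SI base units, so it is a valid unit for electric conductance.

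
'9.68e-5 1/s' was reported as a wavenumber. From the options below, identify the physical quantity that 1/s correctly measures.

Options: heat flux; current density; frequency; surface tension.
frequency

wavenumber should have units dimensionally equivalent to 1 / m (e.g. 1/m).
The given unit '1/s' reduces to 1 / s. Of the listed options, that is the dimensionality of frequency.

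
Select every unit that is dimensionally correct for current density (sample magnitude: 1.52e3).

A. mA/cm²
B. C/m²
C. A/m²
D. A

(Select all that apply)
A, C

current density has SI base units: A / m^2

Checking each option against A / m^2:
  A. mA/cm²: ✓ matches
  B. C/m²: ✗ does not match
  C. A/m²: ✓ matches
  D. A: ✗ does not match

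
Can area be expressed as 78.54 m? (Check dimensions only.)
No

area has SI base units: m^2
m does NOT reduce to m^2; a valid unit for area would be e.g. m².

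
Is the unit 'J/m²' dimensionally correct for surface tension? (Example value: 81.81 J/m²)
Yes

surface tension has SI base units: kg / s^2
J/m² reduces to the same SI base units, so it is a valid unit for surface tension.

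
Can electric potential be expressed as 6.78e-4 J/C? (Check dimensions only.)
Yes

electric potential has SI base units: kg * m^2 / (A * s^3)
J/C reduces to the same SI base units, so it is a valid unit for electric potential.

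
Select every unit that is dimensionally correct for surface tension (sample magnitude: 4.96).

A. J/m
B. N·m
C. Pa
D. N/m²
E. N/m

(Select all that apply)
E

surface tension has SI base units: kg / s^2

Checking each option against kg / s^2:
  A. J/m: ✗ does not match
  B. N·m: ✗ does not match
  C. Pa: ✗ does not match
  D. N/m²: ✗ does not match
  E. N/m: ✓ matches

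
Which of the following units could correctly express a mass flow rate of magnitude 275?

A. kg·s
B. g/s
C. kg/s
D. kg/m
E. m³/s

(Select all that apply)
B, C

mass flow rate has SI base units: kg / s

Checking each option against kg / s:
  A. kg·s: ✗ does not match
  B. g/s: ✓ matches
  C. kg/s: ✓ matches
  D. kg/m: ✗ does not match
  E. m³/s: ✗ does not match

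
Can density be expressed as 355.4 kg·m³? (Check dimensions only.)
No

density has SI base units: kg / m^3
kg·m³ does NOT reduce to kg / m^3; a valid unit for density would be e.g. kg/m³.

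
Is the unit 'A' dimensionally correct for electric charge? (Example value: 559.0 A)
No

electric charge has SI base units: A * s
A does NOT reduce to A * s; a valid unit for electric charge would be e.g. C.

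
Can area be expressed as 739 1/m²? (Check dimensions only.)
No

area has SI base units: m^2
1/m² does NOT reduce to m^2; a valid unit for area would be e.g. m².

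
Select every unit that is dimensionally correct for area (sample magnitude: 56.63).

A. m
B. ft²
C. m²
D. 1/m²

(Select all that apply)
B, C

area has SI base units: m^2

Checking each option against m^2:
  A. m: ✗ does not match
  B. ft²: ✓ matches
  C. m²: ✓ matches
  D. 1/m²: ✗ does not match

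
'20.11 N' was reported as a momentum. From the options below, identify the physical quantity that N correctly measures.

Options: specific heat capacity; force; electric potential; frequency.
force

momentum should have units dimensionally equivalent to kg * m / s (e.g. kg·m/s).
The given unit 'N' reduces to kg * m / s^2. Of the listed options, that is the dimensionality of force.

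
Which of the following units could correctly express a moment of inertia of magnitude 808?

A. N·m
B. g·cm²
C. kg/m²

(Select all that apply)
B

moment of inertia has SI base units: kg * m^2

Checking each option against kg * m^2:
  A. N·m: ✗ does not match
  B. g·cm²: ✓ matches
  C. kg/m²: ✗ does not match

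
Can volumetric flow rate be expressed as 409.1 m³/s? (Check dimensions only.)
Yes

volumetric flow rate has SI base units: m^3 / s
m³/s reduces to the same SI base units, so it is a valid unit for volumetric flow rate.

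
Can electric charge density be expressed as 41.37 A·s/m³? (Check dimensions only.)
Yes

electric charge density has SI base units: A * s / m^3
A·s/m³ reduces to the same SI base units, so it is a valid unit for electric charge density.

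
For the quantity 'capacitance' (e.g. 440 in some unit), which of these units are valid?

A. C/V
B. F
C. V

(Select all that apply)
A, B

capacitance has SI base units: A^2 * s^4 / (kg * m^2)

Checking each option against A^2 * s^4 / (kg * m^2):
  A. C/V: ✓ matches
  B. F: ✓ matches
  C. V: ✗ does not match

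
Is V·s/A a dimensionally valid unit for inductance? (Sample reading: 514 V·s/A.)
Yes

inductance has SI base units: kg * m^2 / (A^2 * s^2)
V·s/A reduces to the same SI base units, so it is a valid unit for inductance.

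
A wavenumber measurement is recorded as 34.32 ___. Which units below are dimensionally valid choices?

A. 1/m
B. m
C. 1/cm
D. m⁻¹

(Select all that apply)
A, C, D

wavenumber has SI base units: 1 / m

Checking each option against 1 / m:
  A. 1/m: ✓ matches
  B. m: ✗ does not match
  C. 1/cm: ✓ matches
  D. m⁻¹: ✓ matches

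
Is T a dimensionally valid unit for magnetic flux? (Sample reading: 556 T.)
No

magnetic flux has SI base units: kg * m^2 / (A * s^2)
T does NOT reduce to kg * m^2 / (A * s^2); a valid unit for magnetic flux would be e.g. Wb.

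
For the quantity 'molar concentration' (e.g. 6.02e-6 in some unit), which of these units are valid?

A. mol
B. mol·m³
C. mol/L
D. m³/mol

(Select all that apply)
C

molar concentration has SI base units: mol / m^3

Checking each option against mol / m^3:
  A. mol: ✗ does not match
  B. mol·m³: ✗ does not match
  C. mol/L: ✓ matches
  D. m³/mol: ✗ does not match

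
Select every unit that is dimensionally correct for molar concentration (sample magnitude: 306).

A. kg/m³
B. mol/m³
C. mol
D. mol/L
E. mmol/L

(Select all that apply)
B, D, E

molar concentration has SI base units: mol / m^3

Checking each option against mol / m^3:
  A. kg/m³: ✗ does not match
  B. mol/m³: ✓ matches
  C. mol: ✗ does not match
  D. mol/L: ✓ matches
  E. mmol/L: ✓ matches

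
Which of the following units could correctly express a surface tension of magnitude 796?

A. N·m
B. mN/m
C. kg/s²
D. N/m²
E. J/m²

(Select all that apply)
B, C, E

surface tension has SI base units: kg / s^2

Checking each option against kg / s^2:
  A. N·m: ✗ does not match
  B. mN/m: ✓ matches
  C. kg/s²: ✓ matches
  D. N/m²: ✗ does not match
  E. J/m²: ✓ matches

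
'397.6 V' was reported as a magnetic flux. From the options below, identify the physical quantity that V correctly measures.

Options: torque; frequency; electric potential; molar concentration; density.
electric potential

magnetic flux should have units dimensionally equivalent to kg * m^2 / (A * s^2) (e.g. Wb).
The given unit 'V' reduces to kg * m^2 / (A * s^3). Of the listed options, that is the dimensionality of electric potential.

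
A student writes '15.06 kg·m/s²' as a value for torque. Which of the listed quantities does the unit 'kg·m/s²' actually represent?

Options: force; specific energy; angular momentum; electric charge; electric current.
force

torque should have units dimensionally equivalent to kg * m^2 / s^2 (e.g. N·m).
The given unit 'kg·m/s²' reduces to kg * m / s^2. Of the listed options, that is the dimensionality of force.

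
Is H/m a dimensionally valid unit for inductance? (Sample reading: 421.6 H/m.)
No

inductance has SI base units: kg * m^2 / (A^2 * s^2)
H/m does NOT reduce to kg * m^2 / (A^2 * s^2); a valid unit for inductance would be e.g. H.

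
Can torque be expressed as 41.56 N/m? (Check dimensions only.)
No

torque has SI base units: kg * m^2 / s^2
N/m does NOT reduce to kg * m^2 / s^2; a valid unit for torque would be e.g. N·m.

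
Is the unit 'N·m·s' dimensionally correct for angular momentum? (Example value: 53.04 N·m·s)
Yes

angular momentum has SI base units: kg * m^2 / s
N·m·s reduces to the same SI base units, so it is a valid unit for angular momentum.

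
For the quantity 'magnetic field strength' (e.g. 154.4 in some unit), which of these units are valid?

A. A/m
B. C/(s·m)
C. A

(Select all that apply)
A, B

magnetic field strength has SI base units: A / m

Checking each option against A / m:
  A. A/m: ✓ matches
  B. C/(s·m): ✓ matches
  C. A: ✗ does not match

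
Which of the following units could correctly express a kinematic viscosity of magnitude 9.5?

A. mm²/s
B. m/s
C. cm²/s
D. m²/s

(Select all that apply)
A, C, D

kinematic viscosity has SI base units: m^2 / s

Checking each option against m^2 / s:
  A. mm²/s: ✓ matches
  B. m/s: ✗ does not match
  C. cm²/s: ✓ matches
  D. m²/s: ✓ matches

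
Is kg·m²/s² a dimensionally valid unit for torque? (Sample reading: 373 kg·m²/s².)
Yes

torque has SI base units: kg * m^2 / s^2
kg·m²/s² reduces to the same SI base units, so it is a valid unit for torque.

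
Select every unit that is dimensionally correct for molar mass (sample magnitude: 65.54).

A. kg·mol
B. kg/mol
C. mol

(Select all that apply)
B

molar mass has SI base units: kg / mol

Checking each option against kg / mol:
  A. kg·mol: ✗ does not match
  B. kg/mol: ✓ matches
  C. mol: ✗ does not match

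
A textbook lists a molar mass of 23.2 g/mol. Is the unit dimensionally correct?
Yes

molar mass has SI base units: kg / mol
g/mol reduces to the same SI base units, so it is a valid unit for molar mass.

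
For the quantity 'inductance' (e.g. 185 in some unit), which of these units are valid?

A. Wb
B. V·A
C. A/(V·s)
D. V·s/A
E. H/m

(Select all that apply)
D

inductance has SI base units: kg * m^2 / (A^2 * s^2)

Checking each option against kg * m^2 / (A^2 * s^2):
  A. Wb: ✗ does not match
  B. V·A: ✗ does not match
  C. A/(V·s): ✗ does not match
  D. V·s/A: ✓ matches
  E. H/m: ✗ does not match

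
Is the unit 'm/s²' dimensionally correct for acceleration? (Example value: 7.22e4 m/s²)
Yes

acceleration has SI base units: m / s^2
m/s² reduces to the same SI base units, so it is a valid unit for acceleration.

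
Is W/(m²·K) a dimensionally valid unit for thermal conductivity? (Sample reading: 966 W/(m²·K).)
No

thermal conductivity has SI base units: kg * m / (s^3 * K)
W/(m²·K) does NOT reduce to kg * m / (s^3 * K); a valid unit for thermal conductivity would be e.g. W/(m·K).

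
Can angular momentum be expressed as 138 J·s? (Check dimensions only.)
Yes

angular momentum has SI base units: kg * m^2 / s
J·s reduces to the same SI base units, so it is a valid unit for angular momentum.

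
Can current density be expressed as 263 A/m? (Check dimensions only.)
No

current density has SI base units: A / m^2
A/m does NOT reduce to A / m^2; a valid unit for current density would be e.g. A/m².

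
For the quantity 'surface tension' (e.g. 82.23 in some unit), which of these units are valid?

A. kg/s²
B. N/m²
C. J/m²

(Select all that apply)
A, C

surface tension has SI base units: kg / s^2

Checking each option against kg / s^2:
  A. kg/s²: ✓ matches
  B. N/m²: ✗ does not match
  C. J/m²: ✓ matches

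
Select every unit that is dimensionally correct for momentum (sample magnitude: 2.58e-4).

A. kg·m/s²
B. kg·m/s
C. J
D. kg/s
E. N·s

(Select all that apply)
B, E

momentum has SI base units: kg * m / s

Checking each option against kg * m / s:
  A. kg·m/s²: ✗ does not match
  B. kg·m/s: ✓ matches
  C. J: ✗ does not match
  D. kg/s: ✗ does not match
  E. N·s: ✓ matches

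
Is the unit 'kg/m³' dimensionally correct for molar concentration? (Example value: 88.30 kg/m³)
No

molar concentration has SI base units: mol / m^3
kg/m³ does NOT reduce to mol / m^3; a valid unit for molar concentration would be e.g. mol/m³.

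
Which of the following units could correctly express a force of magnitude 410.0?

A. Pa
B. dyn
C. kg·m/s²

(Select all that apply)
B, C

force has SI base units: kg * m / s^2

Checking each option against kg * m / s^2:
  A. Pa: ✗ does not match
  B. dyn: ✓ matches
  C. kg·m/s²: ✓ matches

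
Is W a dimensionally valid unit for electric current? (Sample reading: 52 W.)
No

electric current has SI base units: A
W does NOT reduce to A; a valid unit for electric current would be e.g. A.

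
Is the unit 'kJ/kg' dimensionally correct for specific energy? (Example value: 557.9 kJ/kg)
Yes

specific energy has SI base units: m^2 / s^2
kJ/kg reduces to the same SI base units, so it is a valid unit for specific energy.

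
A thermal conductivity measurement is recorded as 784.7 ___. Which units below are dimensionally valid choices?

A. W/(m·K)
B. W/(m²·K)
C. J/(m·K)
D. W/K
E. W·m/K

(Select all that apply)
A

thermal conductivity has SI base units: kg * m / (s^3 * K)

Checking each option against kg * m / (s^3 * K):
  A. W/(m·K): ✓ matches
  B. W/(m²·K): ✗ does not match
  C. J/(m·K): ✗ does not match
  D. W/K: ✗ does not match
  E. W·m/K: ✗ does not match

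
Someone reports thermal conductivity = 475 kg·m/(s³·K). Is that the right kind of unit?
Yes

thermal conductivity has SI base units: kg * m / (s^3 * K)
kg·m/(s³·K) reduces to the same SI base units, so it is a valid unit for thermal conductivity.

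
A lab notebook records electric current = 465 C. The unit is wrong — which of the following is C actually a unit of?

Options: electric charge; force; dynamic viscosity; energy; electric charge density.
electric charge

electric current should have units dimensionally equivalent to A (e.g. A).
The given unit 'C' reduces to A * s. Of the listed options, that is the dimensionality of electric charge.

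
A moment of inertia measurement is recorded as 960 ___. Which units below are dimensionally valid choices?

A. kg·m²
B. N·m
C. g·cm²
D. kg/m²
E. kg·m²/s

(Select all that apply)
A, C

moment of inertia has SI base units: kg * m^2

Checking each option against kg * m^2:
  A. kg·m²: ✓ matches
  B. N·m: ✗ does not match
  C. g·cm²: ✓ matches
  D. kg/m²: ✗ does not match
  E. kg·m²/s: ✗ does not match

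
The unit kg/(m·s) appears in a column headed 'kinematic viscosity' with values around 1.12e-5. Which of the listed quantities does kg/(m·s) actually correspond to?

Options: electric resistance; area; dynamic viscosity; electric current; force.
dynamic viscosity

kinematic viscosity should have units dimensionally equivalent to m^2 / s (e.g. m²/s).
The given unit 'kg/(m·s)' reduces to kg / (m * s). Of the listed options, that is the dimensionality of dynamic viscosity.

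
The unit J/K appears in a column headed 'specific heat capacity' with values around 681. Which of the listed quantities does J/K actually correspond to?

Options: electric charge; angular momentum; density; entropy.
entropy

specific heat capacity should have units dimensionally equivalent to m^2 / (s^2 * K) (e.g. J/(kg·K)).
The given unit 'J/K' reduces to kg * m^2 / (s^2 * K). Of the listed options, that is the dimensionality of entropy.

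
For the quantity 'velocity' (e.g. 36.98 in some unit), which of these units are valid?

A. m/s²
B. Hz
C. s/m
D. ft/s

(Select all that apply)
D

velocity has SI base units: m / s

Checking each option against m / s:
  A. m/s²: ✗ does not match
  B. Hz: ✗ does not match
  C. s/m: ✗ does not match
  D. ft/s: ✓ matches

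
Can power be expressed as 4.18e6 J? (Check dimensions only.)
No

power has SI base units: kg * m^2 / s^3
J does NOT reduce to kg * m^2 / s^3; a valid unit for power would be e.g. W.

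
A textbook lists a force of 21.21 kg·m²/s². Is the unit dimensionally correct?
No

force has SI base units: kg * m / s^2
kg·m²/s² does NOT reduce to kg * m / s^2; a valid unit for force would be e.g. N.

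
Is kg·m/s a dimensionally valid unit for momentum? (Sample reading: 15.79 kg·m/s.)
Yes

momentum has SI base units: kg * m / s
kg·m/s reduces to the same SI base units, so it is a valid unit for momentum.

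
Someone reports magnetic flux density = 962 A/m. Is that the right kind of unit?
No

magnetic flux density has SI base units: kg / (A * s^2)
A/m does NOT reduce to kg / (A * s^2); a valid unit for magnetic flux density would be e.g. T.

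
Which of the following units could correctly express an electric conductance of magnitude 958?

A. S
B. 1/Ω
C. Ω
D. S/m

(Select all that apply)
A, B

electric conductance has SI base units: A^2 * s^3 / (kg * m^2)

Checking each option against A^2 * s^3 / (kg * m^2):
  A. S: ✓ matches
  B. 1/Ω: ✓ matches
  C. Ω: ✗ does not match
  D. S/m: ✗ does not match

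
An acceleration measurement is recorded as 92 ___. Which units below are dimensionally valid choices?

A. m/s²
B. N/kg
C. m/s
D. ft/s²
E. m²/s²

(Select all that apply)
A, B, D

acceleration has SI base units: m / s^2

Checking each option against m / s^2:
  A. m/s²: ✓ matches
  B. N/kg: ✓ matches
  C. m/s: ✗ does not match
  D. ft/s²: ✓ matches
  E. m²/s²: ✗ does not match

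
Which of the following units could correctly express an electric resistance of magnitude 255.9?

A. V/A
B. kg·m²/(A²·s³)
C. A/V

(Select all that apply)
A, B

electric resistance has SI base units: kg * m^2 / (A^2 * s^3)

Checking each option against kg * m^2 / (A^2 * s^3):
  A. V/A: ✓ matches
  B. kg·m²/(A²·s³): ✓ matches
  C. A/V: ✗ does not match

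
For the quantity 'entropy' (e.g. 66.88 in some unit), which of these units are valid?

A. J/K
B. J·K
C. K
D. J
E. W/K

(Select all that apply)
A

entropy has SI base units: kg * m^2 / (s^2 * K)

Checking each option against kg * m^2 / (s^2 * K):
  A. J/K: ✓ matches
  B. J·K: ✗ does not match
  C. K: ✗ does not match
  D. J: ✗ does not match
  E. W/K: ✗ does not match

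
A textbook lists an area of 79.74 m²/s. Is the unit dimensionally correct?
No

area has SI base units: m^2
m²/s does NOT reduce to m^2; a valid unit for area would be e.g. m².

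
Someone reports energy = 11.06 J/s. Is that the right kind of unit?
No

energy has SI base units: kg * m^2 / s^2
J/s does NOT reduce to kg * m^2 / s^2; a valid unit for energy would be e.g. J.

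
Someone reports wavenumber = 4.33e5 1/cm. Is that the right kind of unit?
Yes

wavenumber has SI base units: 1 / m
1/cm reduces to the same SI base units, so it is a valid unit for wavenumber.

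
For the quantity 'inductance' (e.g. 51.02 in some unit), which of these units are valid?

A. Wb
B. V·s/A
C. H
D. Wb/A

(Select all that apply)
B, C, D

inductance has SI base units: kg * m^2 / (A^2 * s^2)

Checking each option against kg * m^2 / (A^2 * s^2):
  A. Wb: ✗ does not match
  B. V·s/A: ✓ matches
  C. H: ✓ matches
  D. Wb/A: ✓ matches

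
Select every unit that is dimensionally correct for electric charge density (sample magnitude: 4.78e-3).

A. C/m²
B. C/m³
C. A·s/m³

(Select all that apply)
B, C

electric charge density has SI base units: A * s / m^3

Checking each option against A * s / m^3:
  A. C/m²: ✗ does not match
  B. C/m³: ✓ matches
  C. A·s/m³: ✓ matches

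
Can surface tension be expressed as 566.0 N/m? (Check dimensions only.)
Yes

surface tension has SI base units: kg / s^2
N/m reduces to the same SI base units, so it is a valid unit for surface tension.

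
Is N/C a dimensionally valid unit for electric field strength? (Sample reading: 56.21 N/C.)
Yes

electric field strength has SI base units: kg * m / (A * s^3)
N/C reduces to the same SI base units, so it is a valid unit for electric field strength.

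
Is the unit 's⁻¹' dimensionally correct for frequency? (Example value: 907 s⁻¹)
Yes

frequency has SI base units: 1 / s
s⁻¹ reduces to the same SI base units, so it is a valid unit for frequency.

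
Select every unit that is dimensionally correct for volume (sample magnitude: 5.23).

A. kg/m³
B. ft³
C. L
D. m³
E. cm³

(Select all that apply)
B, C, D, E

volume has SI base units: m^3

Checking each option against m^3:
  A. kg/m³: ✗ does not match
  B. ft³: ✓ matches
  C. L: ✓ matches
  D. m³: ✓ matches
  E. cm³: ✓ matches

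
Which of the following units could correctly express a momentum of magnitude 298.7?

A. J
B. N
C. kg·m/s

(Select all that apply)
C

momentum has SI base units: kg * m / s

Checking each option against kg * m / s:
  A. J: ✗ does not match
  B. N: ✗ does not match
  C. kg·m/s: ✓ matches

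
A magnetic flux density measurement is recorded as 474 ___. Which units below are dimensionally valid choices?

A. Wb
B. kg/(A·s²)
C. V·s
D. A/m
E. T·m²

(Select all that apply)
B

magnetic flux density has SI base units: kg / (A * s^2)

Checking each option against kg / (A * s^2):
  A. Wb: ✗ does not match
  B. kg/(A·s²): ✓ matches
  C. V·s: ✗ does not match
  D. A/m: ✗ does not match
  E. T·m²: ✗ does not match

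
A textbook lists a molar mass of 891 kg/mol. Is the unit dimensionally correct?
Yes

molar mass has SI base units: kg / mol
kg/mol reduces to the same SI base units, so it is a valid unit for molar mass.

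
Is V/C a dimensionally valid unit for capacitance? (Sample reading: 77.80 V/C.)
No

capacitance has SI base units: A^2 * s^4 / (kg * m^2)
V/C does NOT reduce to A^2 * s^4 / (kg * m^2); a valid unit for capacitance would be e.g. F.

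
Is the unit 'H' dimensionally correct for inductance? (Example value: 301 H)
Yes

inductance has SI base units: kg * m^2 / (A^2 * s^2)
H reduces to the same SI base units, so it is a valid unit for inductance.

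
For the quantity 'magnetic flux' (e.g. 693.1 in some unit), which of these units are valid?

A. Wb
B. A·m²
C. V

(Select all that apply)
A

magnetic flux has SI base units: kg * m^2 / (A * s^2)

Checking each option against kg * m^2 / (A * s^2):
  A. Wb: ✓ matches
  B. A·m²: ✗ does not match
  C. V: ✗ does not match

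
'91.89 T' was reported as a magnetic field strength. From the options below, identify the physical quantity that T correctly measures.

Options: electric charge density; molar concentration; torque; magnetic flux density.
magnetic flux density

magnetic field strength should have units dimensionally equivalent to A / m (e.g. A/m).
The given unit 'T' reduces to kg / (A * s^2). Of the listed options, that is the dimensionality of magnetic flux density.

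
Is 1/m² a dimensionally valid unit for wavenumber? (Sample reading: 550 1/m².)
No

wavenumber has SI base units: 1 / m
1/m² does NOT reduce to 1 / m; a valid unit for wavenumber would be e.g. 1/m.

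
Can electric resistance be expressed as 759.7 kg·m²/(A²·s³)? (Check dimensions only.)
Yes

electric resistance has SI base units: kg * m^2 / (A^2 * s^3)
kg·m²/(A²·s³) reduces to the same SI base units, so it is a valid unit for electric resistance.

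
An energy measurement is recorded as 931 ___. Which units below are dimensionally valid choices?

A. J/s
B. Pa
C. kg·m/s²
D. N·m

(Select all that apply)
D

energy has SI base units: kg * m^2 / s^2

Checking each option against kg * m^2 / s^2:
  A. J/s: ✗ does not match
  B. Pa: ✗ does not match
  C. kg·m/s²: ✗ does not match
  D. N·m: ✓ matches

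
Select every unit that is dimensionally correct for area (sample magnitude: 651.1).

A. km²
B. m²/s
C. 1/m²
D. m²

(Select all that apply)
A, D

area has SI base units: m^2

Checking each option against m^2:
  A. km²: ✓ matches
  B. m²/s: ✗ does not match
  C. 1/m²: ✗ does not match
  D. m²: ✓ matches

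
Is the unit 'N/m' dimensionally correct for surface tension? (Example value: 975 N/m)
Yes

surface tension has SI base units: kg / s^2
N/m reduces to the same SI base units, so it is a valid unit for surface tension.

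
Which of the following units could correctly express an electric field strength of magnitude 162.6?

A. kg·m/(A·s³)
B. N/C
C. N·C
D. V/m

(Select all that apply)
A, B, D

electric field strength has SI base units: kg * m / (A * s^3)

Checking each option against kg * m / (A * s^3):
  A. kg·m/(A·s³): ✓ matches
  B. N/C: ✓ matches
  C. N·C: ✗ does not match
  D. V/m: ✓ matches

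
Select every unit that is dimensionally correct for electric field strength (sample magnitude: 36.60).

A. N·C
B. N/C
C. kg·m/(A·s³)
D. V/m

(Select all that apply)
B, C, D

electric field strength has SI base units: kg * m / (A * s^3)

Checking each option against kg * m / (A * s^3):
  A. N·C: ✗ does not match
  B. N/C: ✓ matches
  C. kg·m/(A·s³): ✓ matches
  D. V/m: ✓ matches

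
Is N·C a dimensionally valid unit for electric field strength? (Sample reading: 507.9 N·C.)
No

electric field strength has SI base units: kg * m / (A * s^3)
N·C does NOT reduce to kg * m / (A * s^3); a valid unit for electric field strength would be e.g. V/m.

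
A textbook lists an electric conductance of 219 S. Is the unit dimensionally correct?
Yes

electric conductance has SI base units: A^2 * s^3 / (kg * m^2)
S reduces to the same SI base units, so it is a valid unit for electric conductance.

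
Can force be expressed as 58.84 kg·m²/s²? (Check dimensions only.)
No

force has SI base units: kg * m / s^2
kg·m²/s² does NOT reduce to kg * m / s^2; a valid unit for force would be e.g. N.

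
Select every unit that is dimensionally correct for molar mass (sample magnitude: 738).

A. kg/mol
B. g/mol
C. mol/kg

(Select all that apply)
A, B

molar mass has SI base units: kg / mol

Checking each option against kg / mol:
  A. kg/mol: ✓ matches
  B. g/mol: ✓ matches
  C. mol/kg: ✗ does not match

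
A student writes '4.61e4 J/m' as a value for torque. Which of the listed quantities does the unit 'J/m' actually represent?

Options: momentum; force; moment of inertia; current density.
force

torque should have units dimensionally equivalent to kg * m^2 / s^2 (e.g. N·m).
The given unit 'J/m' reduces to kg * m / s^2. Of the listed options, that is the dimensionality of force.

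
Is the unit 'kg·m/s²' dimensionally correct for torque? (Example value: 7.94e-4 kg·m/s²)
No

torque has SI base units: kg * m^2 / s^2
kg·m/s² does NOT reduce to kg * m^2 / s^2; a valid unit for torque would be e.g. N·m.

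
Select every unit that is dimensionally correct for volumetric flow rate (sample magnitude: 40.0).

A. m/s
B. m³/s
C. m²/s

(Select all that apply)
B

volumetric flow rate has SI base units: m^3 / s

Checking each option against m^3 / s:
  A. m/s: ✗ does not match
  B. m³/s: ✓ matches
  C. m²/s: ✗ does not match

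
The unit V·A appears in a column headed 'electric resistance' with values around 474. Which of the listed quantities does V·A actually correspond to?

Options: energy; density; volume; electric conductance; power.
power

electric resistance should have units dimensionally equivalent to kg * m^2 / (A^2 * s^3) (e.g. Ω).
The given unit 'V·A' reduces to kg * m^2 / s^3. Of the listed options, that is the dimensionality of power.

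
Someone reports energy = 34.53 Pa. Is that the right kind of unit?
No

energy has SI base units: kg * m^2 / s^2
Pa does NOT reduce to kg * m^2 / s^2; a valid unit for energy would be e.g. J.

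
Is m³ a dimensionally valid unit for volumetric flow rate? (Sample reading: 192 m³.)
No

volumetric flow rate has SI base units: m^3 / s
m³ does NOT reduce to m^3 / s; a valid unit for volumetric flow rate would be e.g. m³/s.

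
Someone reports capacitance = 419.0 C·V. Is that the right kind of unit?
No

capacitance has SI base units: A^2 * s^4 / (kg * m^2)
C·V does NOT reduce to A^2 * s^4 / (kg * m^2); a valid unit for capacitance would be e.g. F.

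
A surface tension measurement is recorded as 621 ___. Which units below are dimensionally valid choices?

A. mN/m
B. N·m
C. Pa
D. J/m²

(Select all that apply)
A, D

surface tension has SI base units: kg / s^2

Checking each option against kg / s^2:
  A. mN/m: ✓ matches
  B. N·m: ✗ does not match
  C. Pa: ✗ does not match
  D. J/m²: ✓ matches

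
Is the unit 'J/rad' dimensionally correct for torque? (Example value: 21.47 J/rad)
Yes

torque has SI base units: kg * m^2 / s^2
J/rad reduces to the same SI base units, so it is a valid unit for torque.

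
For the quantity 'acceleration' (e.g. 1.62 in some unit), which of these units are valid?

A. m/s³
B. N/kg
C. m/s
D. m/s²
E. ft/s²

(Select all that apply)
B, D, E

acceleration has SI base units: m / s^2

Checking each option against m / s^2:
  A. m/s³: ✗ does not match
  B. N/kg: ✓ matches
  C. m/s: ✗ does not match
  D. m/s²: ✓ matches
  E. ft/s²: ✓ matches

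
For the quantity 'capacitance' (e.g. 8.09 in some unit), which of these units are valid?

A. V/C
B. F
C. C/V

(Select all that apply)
B, C

capacitance has SI base units: A^2 * s^4 / (kg * m^2)

Checking each option against A^2 * s^4 / (kg * m^2):
  A. V/C: ✗ does not match
  B. F: ✓ matches
  C. C/V: ✓ matches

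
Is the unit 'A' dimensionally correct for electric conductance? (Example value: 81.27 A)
No

electric conductance has SI base units: A^2 * s^3 / (kg * m^2)
A does NOT reduce to A^2 * s^3 / (kg * m^2); a valid unit for electric conductance would be e.g. S.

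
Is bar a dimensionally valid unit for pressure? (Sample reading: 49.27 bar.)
Yes

pressure has SI base units: kg / (m * s^2)
bar reduces to the same SI base units, so it is a valid unit for pressure.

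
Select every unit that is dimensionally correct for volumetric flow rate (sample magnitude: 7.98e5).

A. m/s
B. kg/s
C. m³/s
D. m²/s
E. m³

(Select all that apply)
C

volumetric flow rate has SI base units: m^3 / s

Checking each option against m^3 / s:
  A. m/s: ✗ does not match
  B. kg/s: ✗ does not match
  C. m³/s: ✓ matches
  D. m²/s: ✗ does not match
  E. m³: ✗ does not match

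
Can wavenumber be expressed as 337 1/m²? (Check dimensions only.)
No

wavenumber has SI base units: 1 / m
1/m² does NOT reduce to 1 / m; a valid unit for wavenumber would be e.g. 1/m.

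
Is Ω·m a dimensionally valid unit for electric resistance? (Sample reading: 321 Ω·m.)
No

electric resistance has SI base units: kg * m^2 / (A^2 * s^3)
Ω·m does NOT reduce to kg * m^2 / (A^2 * s^3); a valid unit for electric resistance would be e.g. Ω.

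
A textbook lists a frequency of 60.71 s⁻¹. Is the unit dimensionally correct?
Yes

frequency has SI base units: 1 / s
s⁻¹ reduces to the same SI base units, so it is a valid unit for frequency.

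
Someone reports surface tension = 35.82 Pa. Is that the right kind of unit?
No

surface tension has SI base units: kg / s^2
Pa does NOT reduce to kg / s^2; a valid unit for surface tension would be e.g. N/m.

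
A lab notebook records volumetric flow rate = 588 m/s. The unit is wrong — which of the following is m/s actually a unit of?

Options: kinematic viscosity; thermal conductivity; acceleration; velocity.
velocity

volumetric flow rate should have units dimensionally equivalent to m^3 / s (e.g. m³/s).
The given unit 'm/s' reduces to m / s. Of the listed options, that is the dimensionality of velocity.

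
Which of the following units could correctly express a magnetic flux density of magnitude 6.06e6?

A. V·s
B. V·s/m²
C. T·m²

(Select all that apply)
B

magnetic flux density has SI base units: kg / (A * s^2)

Checking each option against kg / (A * s^2):
  A. V·s: ✗ does not match
  B. V·s/m²: ✓ matches
  C. T·m²: ✗ does not match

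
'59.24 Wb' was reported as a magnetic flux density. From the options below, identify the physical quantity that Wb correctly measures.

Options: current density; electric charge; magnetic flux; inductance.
magnetic flux

magnetic flux density should have units dimensionally equivalent to kg / (A * s^2) (e.g. T).
The given unit 'Wb' reduces to kg * m^2 / (A * s^2). Of the listed options, that is the dimensionality of magnetic flux.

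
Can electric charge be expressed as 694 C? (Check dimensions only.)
Yes

electric charge has SI base units: A * s
C reduces to the same SI base units, so it is a valid unit for electric charge.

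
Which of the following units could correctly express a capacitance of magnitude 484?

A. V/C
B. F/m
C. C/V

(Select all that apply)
C

capacitance has SI base units: A^2 * s^4 / (kg * m^2)

Checking each option against A^2 * s^4 / (kg * m^2):
  A. V/C: ✗ does not match
  B. F/m: ✗ does not match
  C. C/V: ✓ matches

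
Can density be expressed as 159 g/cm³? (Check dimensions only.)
Yes

density has SI base units: kg / m^3
g/cm³ reduces to the same SI base units, so it is a valid unit for density.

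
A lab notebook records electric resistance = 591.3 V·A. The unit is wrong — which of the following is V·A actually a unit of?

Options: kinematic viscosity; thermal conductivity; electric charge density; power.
power

electric resistance should have units dimensionally equivalent to kg * m^2 / (A^2 * s^3) (e.g. Ω).
The given unit 'V·A' reduces to kg * m^2 / s^3. Of the listed options, that is the dimensionality of power.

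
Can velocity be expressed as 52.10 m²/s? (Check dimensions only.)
No

velocity has SI base units: m / s
m²/s does NOT reduce to m / s; a valid unit for velocity would be e.g. m/s.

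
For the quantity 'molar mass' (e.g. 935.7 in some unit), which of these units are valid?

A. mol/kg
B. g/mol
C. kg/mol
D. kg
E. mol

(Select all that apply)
B, C

molar mass has SI base units: kg / mol

Checking each option against kg / mol:
  A. mol/kg: ✗ does not match
  B. g/mol: ✓ matches
  C. kg/mol: ✓ matches
  D. kg: ✗ does not match
  E. mol: ✗ does not match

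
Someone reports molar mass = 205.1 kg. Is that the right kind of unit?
No

molar mass has SI base units: kg / mol
kg does NOT reduce to kg / mol; a valid unit for molar mass would be e.g. kg/mol.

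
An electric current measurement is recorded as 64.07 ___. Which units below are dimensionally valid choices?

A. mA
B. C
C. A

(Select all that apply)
A, C

electric current has SI base units: A

Checking each option against A:
  A. mA: ✓ matches
  B. C: ✗ does not match
  C. A: ✓ matches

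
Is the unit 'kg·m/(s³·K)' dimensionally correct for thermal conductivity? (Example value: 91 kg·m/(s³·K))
Yes

thermal conductivity has SI base units: kg * m / (s^3 * K)
kg·m/(s³·K) reduces to the same SI base units, so it is a valid unit for thermal conductivity.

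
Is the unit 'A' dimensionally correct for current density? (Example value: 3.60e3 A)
No

current density has SI base units: A / m^2
A does NOT reduce to A / m^2; a valid unit for current density would be e.g. A/m².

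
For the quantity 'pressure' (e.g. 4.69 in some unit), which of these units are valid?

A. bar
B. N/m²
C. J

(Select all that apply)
A, B

pressure has SI base units: kg / (m * s^2)

Checking each option against kg / (m * s^2):
  A. bar: ✓ matches
  B. N/m²: ✓ matches
  C. J: ✗ does not match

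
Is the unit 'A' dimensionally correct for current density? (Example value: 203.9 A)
No

current density has SI base units: A / m^2
A does NOT reduce to A / m^2; a valid unit for current density would be e.g. A/m².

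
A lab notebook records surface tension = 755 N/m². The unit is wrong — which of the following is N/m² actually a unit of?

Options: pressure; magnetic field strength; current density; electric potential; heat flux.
pressure

surface tension should have units dimensionally equivalent to kg / s^2 (e.g. N/m).
The given unit 'N/m²' reduces to kg / (m * s^2). Of the listed options, that is the dimensionality of pressure.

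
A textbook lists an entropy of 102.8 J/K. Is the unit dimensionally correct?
Yes

entropy has SI base units: kg * m^2 / (s^2 * K)
J/K reduces to the same SI base units, so it is a valid unit for entropy.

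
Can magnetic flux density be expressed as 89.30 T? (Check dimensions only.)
Yes

magnetic flux density has SI base units: kg / (A * s^2)
T reduces to the same SI base units, so it is a valid unit for magnetic flux density.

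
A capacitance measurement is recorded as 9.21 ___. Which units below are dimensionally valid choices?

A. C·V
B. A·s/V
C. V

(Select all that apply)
B

capacitance has SI base units: A^2 * s^4 / (kg * m^2)

Checking each option against A^2 * s^4 / (kg * m^2):
  A. C·V: ✗ does not match
  B. A·s/V: ✓ matches
  C. V: ✗ does not match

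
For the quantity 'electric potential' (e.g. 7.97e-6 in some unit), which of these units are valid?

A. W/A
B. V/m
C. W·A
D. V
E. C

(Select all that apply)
A, D

electric potential has SI base units: kg * m^2 / (A * s^3)

Checking each option against kg * m^2 / (A * s^3):
  A. W/A: ✓ matches
  B. V/m: ✗ does not match
  C. W·A: ✗ does not match
  D. V: ✓ matches
  E. C: ✗ does not match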